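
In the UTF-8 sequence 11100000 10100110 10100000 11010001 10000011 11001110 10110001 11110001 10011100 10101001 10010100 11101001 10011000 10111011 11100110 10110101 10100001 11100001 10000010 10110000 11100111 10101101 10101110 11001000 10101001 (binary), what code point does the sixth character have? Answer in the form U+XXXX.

Offset 0: leading byte 0xE0 = 11100000 → 3-byte char #1 = E0 A6 A0.
Offset 3: leading byte 0xD1 = 11010001 → 2-byte char #2 = D1 83.
Offset 5: leading byte 0xCE = 11001110 → 2-byte char #3 = CE B1.
Offset 7: leading byte 0xF1 = 11110001 → 4-byte char #4 = F1 9C A9 94.
Offset 11: leading byte 0xE9 = 11101001 → 3-byte char #5 = E9 98 BB.
Offset 14: leading byte 0xE6 = 11100110 → 3-byte char #6 = E6 B5 A1.
Leading byte 0xE6 = 11100110 matches 1110xxxx → 3-byte sequence.
Byte 1: 0xE6 = 11100110, payload 0110 (4 bits).
Byte 2: 0xB5 = 10110101 (10xxxxxx ✓), payload 110101.
Byte 3: 0xA1 = 10100001 (10xxxxxx ✓), payload 100001.
Concatenate: 0110110101100001 = 0x6D61 (16 bits → U+6D61).

U+6D61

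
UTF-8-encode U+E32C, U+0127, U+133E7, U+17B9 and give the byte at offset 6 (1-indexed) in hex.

1-indexed offset 6 is 0-indexed offset 5.
U+E32C → 3-byte form EE 8C AC at offsets 0–2.
U+0127 → 2-byte form C4 A7 at offsets 3–4.
U+133E7 → 4-byte form F0 93 8F A7 at offsets 5–8.
Offset 5 falls in char 3's range; it's byte 1 of F0 93 8F A7 = 0xF0.

0xF0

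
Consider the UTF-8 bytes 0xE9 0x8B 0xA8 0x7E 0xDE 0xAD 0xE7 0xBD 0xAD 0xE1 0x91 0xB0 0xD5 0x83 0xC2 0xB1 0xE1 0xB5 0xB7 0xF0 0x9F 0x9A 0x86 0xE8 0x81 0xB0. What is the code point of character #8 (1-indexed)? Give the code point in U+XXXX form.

U+1D77

Offset 0: leading byte 0xE9 = 11101001 → 3-byte char #1 = E9 8B A8.
Offset 3: leading byte 0x7E = 01111110 → 1-byte char #2 = 7E.
Offset 4: leading byte 0xDE = 11011110 → 2-byte char #3 = DE AD.
Offset 6: leading byte 0xE7 = 11100111 → 3-byte char #4 = E7 BD AD.
Offset 9: leading byte 0xE1 = 11100001 → 3-byte char #5 = E1 91 B0.
Offset 12: leading byte 0xD5 = 11010101 → 2-byte char #6 = D5 83.
Offset 14: leading byte 0xC2 = 11000010 → 2-byte char #7 = C2 B1.
Offset 16: leading byte 0xE1 = 11100001 → 3-byte char #8 = E1 B5 B7.
Leading byte 0xE1 = 11100001 matches 1110xxxx → 3-byte sequence.
Byte 1: 0xE1 = 11100001, payload 0001 (4 bits).
Byte 2: 0xB5 = 10110101 (10xxxxxx ✓), payload 110101.
Byte 3: 0xB7 = 10110111 (10xxxxxx ✓), payload 110111.
Concatenate: 0001110101110111 = 0x1D77 (16 bits → U+1D77).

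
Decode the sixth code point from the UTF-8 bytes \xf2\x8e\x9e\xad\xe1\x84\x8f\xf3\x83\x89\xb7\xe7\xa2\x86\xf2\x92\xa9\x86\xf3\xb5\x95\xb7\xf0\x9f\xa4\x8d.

U+F5577

Offset 0: leading byte 0xF2 = 11110010 → 4-byte char #1 = F2 8E 9E AD.
Offset 4: leading byte 0xE1 = 11100001 → 3-byte char #2 = E1 84 8F.
Offset 7: leading byte 0xF3 = 11110011 → 4-byte char #3 = F3 83 89 B7.
Offset 11: leading byte 0xE7 = 11100111 → 3-byte char #4 = E7 A2 86.
Offset 14: leading byte 0xF2 = 11110010 → 4-byte char #5 = F2 92 A9 86.
Offset 18: leading byte 0xF3 = 11110011 → 4-byte char #6 = F3 B5 95 B7.
Leading byte 0xF3 = 11110011 matches 11110xxx → 4-byte sequence.
Byte 1: 0xF3 = 11110011, payload 011 (3 bits).
Byte 2: 0xB5 = 10110101 (10xxxxxx ✓), payload 110101.
Byte 3: 0x95 = 10010101 (10xxxxxx ✓), payload 010101.
Byte 4: 0xB7 = 10110111 (10xxxxxx ✓), payload 110111.
Concatenate: 011110101010101110111 = 0xF5577 (21 bits → U+F5577).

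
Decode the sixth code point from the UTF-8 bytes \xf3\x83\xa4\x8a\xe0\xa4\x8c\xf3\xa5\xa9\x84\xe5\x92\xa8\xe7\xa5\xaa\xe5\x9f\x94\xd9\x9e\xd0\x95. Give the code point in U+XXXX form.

U+57D4

Offset 0: leading byte 0xF3 = 11110011 → 4-byte char #1 = F3 83 A4 8A.
Offset 4: leading byte 0xE0 = 11100000 → 3-byte char #2 = E0 A4 8C.
Offset 7: leading byte 0xF3 = 11110011 → 4-byte char #3 = F3 A5 A9 84.
Offset 11: leading byte 0xE5 = 11100101 → 3-byte char #4 = E5 92 A8.
Offset 14: leading byte 0xE7 = 11100111 → 3-byte char #5 = E7 A5 AA.
Offset 17: leading byte 0xE5 = 11100101 → 3-byte char #6 = E5 9F 94.
Leading byte 0xE5 = 11100101 matches 1110xxxx → 3-byte sequence.
Byte 1: 0xE5 = 11100101, payload 0101 (4 bits).
Byte 2: 0x9F = 10011111 (10xxxxxx ✓), payload 011111.
Byte 3: 0x94 = 10010100 (10xxxxxx ✓), payload 010100.
Concatenate: 0101011111010100 = 0x57D4 (16 bits → U+57D4).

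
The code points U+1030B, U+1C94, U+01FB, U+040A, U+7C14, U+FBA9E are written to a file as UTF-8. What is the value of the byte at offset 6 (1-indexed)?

0xB2

1-indexed offset 6 is 0-indexed offset 5.
U+1030B → 4-byte form F0 90 8C 8B at offsets 0–3.
U+1C94 → 3-byte form E1 B2 94 at offsets 4–6.
Offset 5 falls in char 2's range; it's byte 2 of E1 B2 94 = 0xB2.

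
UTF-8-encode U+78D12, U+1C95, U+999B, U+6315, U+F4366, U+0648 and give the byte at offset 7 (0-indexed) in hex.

0xE9

U+78D12 → 4-byte form F1 B8 B4 92 at offsets 0–3.
U+1C95 → 3-byte form E1 B2 95 at offsets 4–6.
U+999B → 3-byte form E9 A6 9B at offsets 7–9.
Offset 7 falls in char 3's range; it's byte 1 of E9 A6 9B = 0xE9.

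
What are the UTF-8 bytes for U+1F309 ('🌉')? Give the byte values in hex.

F0 9F 8C 89

U+1F309 = 0x1F309 = 127753 decimal. In range U+10000–U+10FFFF → 4-byte form: 11110xxx 10xxxxxx 10xxxxxx 10xxxxxx.
Binary (21 bits): 000011111001100001001.
Split 3+6+6+6: 000 | 011111 | 001100 | 001001.
Byte 1: 11110000 = 0xF0.
Byte 2: 10011111 = 0x9F.
Byte 3: 10001100 = 0x8C.
Byte 4: 10001001 = 0x89.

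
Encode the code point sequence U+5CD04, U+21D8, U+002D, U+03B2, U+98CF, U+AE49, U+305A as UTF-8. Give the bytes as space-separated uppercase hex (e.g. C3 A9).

U+5CD04: 4-byte form → F1 9C B4 84.
U+21D8: 3-byte form → E2 87 98.
U+002D: 1-byte form → 2D.
U+03B2: 2-byte form → CE B2.
U+98CF: 3-byte form → E9 A3 8F.
U+AE49: 3-byte form → EA B9 89.
U+305A: 3-byte form → E3 81 9A.
Concatenated (19 bytes): F1 9C B4 84 E2 87 98 2D CE B2 E9 A3 8F EA B9 89 E3 81 9A.

F1 9C B4 84 E2 87 98 2D CE B2 E9 A3 8F EA B9 89 E3 81 9A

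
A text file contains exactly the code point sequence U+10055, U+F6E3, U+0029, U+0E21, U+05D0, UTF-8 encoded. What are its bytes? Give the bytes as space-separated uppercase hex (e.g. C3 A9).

U+10055: 4-byte form → F0 90 81 95.
U+F6E3: 3-byte form → EF 9B A3.
U+0029: 1-byte form → 29.
U+0E21: 3-byte form → E0 B8 A1.
U+05D0: 2-byte form → D7 90.
Concatenated (13 bytes): F0 90 81 95 EF 9B A3 29 E0 B8 A1 D7 90.

F0 90 81 95 EF 9B A3 29 E0 B8 A1 D7 90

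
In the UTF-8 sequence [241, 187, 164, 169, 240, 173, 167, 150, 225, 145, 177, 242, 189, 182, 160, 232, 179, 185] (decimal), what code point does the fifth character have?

U+8CF9

Offset 0: leading byte 0xF1 = 11110001 → 4-byte char #1 = F1 BB A4 A9.
Offset 4: leading byte 0xF0 = 11110000 → 4-byte char #2 = F0 AD A7 96.
Offset 8: leading byte 0xE1 = 11100001 → 3-byte char #3 = E1 91 B1.
Offset 11: leading byte 0xF2 = 11110010 → 4-byte char #4 = F2 BD B6 A0.
Offset 15: leading byte 0xE8 = 11101000 → 3-byte char #5 = E8 B3 B9.
Leading byte 0xE8 = 11101000 matches 1110xxxx → 3-byte sequence.
Byte 1: 0xE8 = 11101000, payload 1000 (4 bits).
Byte 2: 0xB3 = 10110011 (10xxxxxx ✓), payload 110011.
Byte 3: 0xB9 = 10111001 (10xxxxxx ✓), payload 111001.
Concatenate: 1000110011111001 = 0x8CF9 (16 bits → U+8CF9).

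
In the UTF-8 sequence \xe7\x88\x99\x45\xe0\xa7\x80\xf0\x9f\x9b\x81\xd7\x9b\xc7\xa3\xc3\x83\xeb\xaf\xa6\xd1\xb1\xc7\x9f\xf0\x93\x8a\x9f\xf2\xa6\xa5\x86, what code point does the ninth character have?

U+0471

Offset 0: leading byte 0xE7 = 11100111 → 3-byte char #1 = E7 88 99.
Offset 3: leading byte 0x45 = 01000101 → 1-byte char #2 = 45.
Offset 4: leading byte 0xE0 = 11100000 → 3-byte char #3 = E0 A7 80.
Offset 7: leading byte 0xF0 = 11110000 → 4-byte char #4 = F0 9F 9B 81.
Offset 11: leading byte 0xD7 = 11010111 → 2-byte char #5 = D7 9B.
Offset 13: leading byte 0xC7 = 11000111 → 2-byte char #6 = C7 A3.
Offset 15: leading byte 0xC3 = 11000011 → 2-byte char #7 = C3 83.
Offset 17: leading byte 0xEB = 11101011 → 3-byte char #8 = EB AF A6.
Offset 20: leading byte 0xD1 = 11010001 → 2-byte char #9 = D1 B1.
Leading byte 0xD1 = 11010001 matches 110xxxxx → 2-byte sequence.
Byte 1: 0xD1 = 11010001, payload 10001 (5 bits).
Byte 2: 0xB1 = 10110001 (10xxxxxx ✓), payload 110001.
Concatenate: 10001110001 = 0x471 (11 bits → U+0471).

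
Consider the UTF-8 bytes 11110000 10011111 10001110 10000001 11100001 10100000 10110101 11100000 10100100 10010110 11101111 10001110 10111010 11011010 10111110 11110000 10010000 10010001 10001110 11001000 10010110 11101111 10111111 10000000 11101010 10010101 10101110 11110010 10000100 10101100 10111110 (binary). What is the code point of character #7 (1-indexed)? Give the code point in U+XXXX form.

Offset 0: leading byte 0xF0 = 11110000 → 4-byte char #1 = F0 9F 8E 81.
Offset 4: leading byte 0xE1 = 11100001 → 3-byte char #2 = E1 A0 B5.
Offset 7: leading byte 0xE0 = 11100000 → 3-byte char #3 = E0 A4 96.
Offset 10: leading byte 0xEF = 11101111 → 3-byte char #4 = EF 8E BA.
Offset 13: leading byte 0xDA = 11011010 → 2-byte char #5 = DA BE.
Offset 15: leading byte 0xF0 = 11110000 → 4-byte char #6 = F0 90 91 8E.
Offset 19: leading byte 0xC8 = 11001000 → 2-byte char #7 = C8 96.
Leading byte 0xC8 = 11001000 matches 110xxxxx → 2-byte sequence.
Byte 1: 0xC8 = 11001000, payload 01000 (5 bits).
Byte 2: 0x96 = 10010110 (10xxxxxx ✓), payload 010110.
Concatenate: 01000010110 = 0x216 (11 bits → U+0216).

U+0216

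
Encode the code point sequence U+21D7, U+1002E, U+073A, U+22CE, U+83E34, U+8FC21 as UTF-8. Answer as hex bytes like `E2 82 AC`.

U+21D7: 3-byte form → E2 87 97.
U+1002E: 4-byte form → F0 90 80 AE.
U+073A: 2-byte form → DC BA.
U+22CE: 3-byte form → E2 8B 8E.
U+83E34: 4-byte form → F2 83 B8 B4.
U+8FC21: 4-byte form → F2 8F B0 A1.
Concatenated (20 bytes): E2 87 97 F0 90 80 AE DC BA E2 8B 8E F2 83 B8 B4 F2 8F B0 A1.

E2 87 97 F0 90 80 AE DC BA E2 8B 8E F2 83 B8 B4 F2 8F B0 A1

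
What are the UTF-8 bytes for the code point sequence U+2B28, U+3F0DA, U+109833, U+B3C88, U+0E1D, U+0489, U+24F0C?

U+2B28: 3-byte form → E2 AC A8.
U+3F0DA: 4-byte form → F0 BF 83 9A.
U+109833: 4-byte form → F4 89 A0 B3.
U+B3C88: 4-byte form → F2 B3 B2 88.
U+0E1D: 3-byte form → E0 B8 9D.
U+0489: 2-byte form → D2 89.
U+24F0C: 4-byte form → F0 A4 BC 8C.
Concatenated (24 bytes): E2 AC A8 F0 BF 83 9A F4 89 A0 B3 F2 B3 B2 88 E0 B8 9D D2 89 F0 A4 BC 8C.

E2 AC A8 F0 BF 83 9A F4 89 A0 B3 F2 B3 B2 88 E0 B8 9D D2 89 F0 A4 BC 8C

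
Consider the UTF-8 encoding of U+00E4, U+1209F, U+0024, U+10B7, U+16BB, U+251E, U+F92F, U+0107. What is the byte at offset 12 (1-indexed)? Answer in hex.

0x9A

1-indexed offset 12 is 0-indexed offset 11.
U+00E4 → 2-byte form C3 A4 at offsets 0–1.
U+1209F → 4-byte form F0 92 82 9F at offsets 2–5.
U+0024 → 1-byte form 24 at offsets 6–6.
U+10B7 → 3-byte form E1 82 B7 at offsets 7–9.
U+16BB → 3-byte form E1 9A BB at offsets 10–12.
Offset 11 falls in char 5's range; it's byte 2 of E1 9A BB = 0x9A.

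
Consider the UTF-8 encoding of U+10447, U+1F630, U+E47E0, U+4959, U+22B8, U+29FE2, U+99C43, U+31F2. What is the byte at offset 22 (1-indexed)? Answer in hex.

1-indexed offset 22 is 0-indexed offset 21.
U+10447 → 4-byte form F0 90 91 87 at offsets 0–3.
U+1F630 → 4-byte form F0 9F 98 B0 at offsets 4–7.
U+E47E0 → 4-byte form F3 A4 9F A0 at offsets 8–11.
U+4959 → 3-byte form E4 A5 99 at offsets 12–14.
U+22B8 → 3-byte form E2 8A B8 at offsets 15–17.
U+29FE2 → 4-byte form F0 A9 BF A2 at offsets 18–21.
Offset 21 falls in char 6's range; it's byte 4 of F0 A9 BF A2 = 0xA2.

0xA2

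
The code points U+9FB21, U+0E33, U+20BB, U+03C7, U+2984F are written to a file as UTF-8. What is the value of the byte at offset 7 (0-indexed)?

0xE2

U+9FB21 → 4-byte form F2 9F AC A1 at offsets 0–3.
U+0E33 → 3-byte form E0 B8 B3 at offsets 4–6.
U+20BB → 3-byte form E2 82 BB at offsets 7–9.
Offset 7 falls in char 3's range; it's byte 1 of E2 82 BB = 0xE2.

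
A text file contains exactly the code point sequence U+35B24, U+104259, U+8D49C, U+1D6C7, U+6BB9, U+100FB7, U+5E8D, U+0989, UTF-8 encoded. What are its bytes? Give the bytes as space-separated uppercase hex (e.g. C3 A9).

F0 B5 AC A4 F4 84 89 99 F2 8D 92 9C F0 9D 9B 87 E6 AE B9 F4 80 BE B7 E5 BA 8D E0 A6 89

U+35B24: 4-byte form → F0 B5 AC A4.
U+104259: 4-byte form → F4 84 89 99.
U+8D49C: 4-byte form → F2 8D 92 9C.
U+1D6C7: 4-byte form → F0 9D 9B 87.
U+6BB9: 3-byte form → E6 AE B9.
U+100FB7: 4-byte form → F4 80 BE B7.
U+5E8D: 3-byte form → E5 BA 8D.
U+0989: 3-byte form → E0 A6 89.
Concatenated (29 bytes): F0 B5 AC A4 F4 84 89 99 F2 8D 92 9C F0 9D 9B 87 E6 AE B9 F4 80 BE B7 E5 BA 8D E0 A6 89.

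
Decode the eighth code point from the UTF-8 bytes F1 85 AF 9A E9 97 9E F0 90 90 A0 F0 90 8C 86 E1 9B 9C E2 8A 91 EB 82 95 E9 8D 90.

Offset 0: leading byte 0xF1 = 11110001 → 4-byte char #1 = F1 85 AF 9A.
Offset 4: leading byte 0xE9 = 11101001 → 3-byte char #2 = E9 97 9E.
Offset 7: leading byte 0xF0 = 11110000 → 4-byte char #3 = F0 90 90 A0.
Offset 11: leading byte 0xF0 = 11110000 → 4-byte char #4 = F0 90 8C 86.
Offset 15: leading byte 0xE1 = 11100001 → 3-byte char #5 = E1 9B 9C.
Offset 18: leading byte 0xE2 = 11100010 → 3-byte char #6 = E2 8A 91.
Offset 21: leading byte 0xEB = 11101011 → 3-byte char #7 = EB 82 95.
Offset 24: leading byte 0xE9 = 11101001 → 3-byte char #8 = E9 8D 90.
Leading byte 0xE9 = 11101001 matches 1110xxxx → 3-byte sequence.
Byte 1: 0xE9 = 11101001, payload 1001 (4 bits).
Byte 2: 0x8D = 10001101 (10xxxxxx ✓), payload 001101.
Byte 3: 0x90 = 10010000 (10xxxxxx ✓), payload 010000.
Concatenate: 1001001101010000 = 0x9350 (16 bits → U+9350).

U+9350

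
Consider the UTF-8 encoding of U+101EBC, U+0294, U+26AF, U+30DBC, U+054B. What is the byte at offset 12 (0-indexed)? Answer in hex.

U+101EBC → 4-byte form F4 81 BA BC at offsets 0–3.
U+0294 → 2-byte form CA 94 at offsets 4–5.
U+26AF → 3-byte form E2 9A AF at offsets 6–8.
U+30DBC → 4-byte form F0 B0 B6 BC at offsets 9–12.
Offset 12 falls in char 4's range; it's byte 4 of F0 B0 B6 BC = 0xBC.

0xBC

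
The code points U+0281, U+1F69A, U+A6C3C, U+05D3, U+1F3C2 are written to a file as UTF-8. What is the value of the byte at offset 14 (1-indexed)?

1-indexed offset 14 is 0-indexed offset 13.
U+0281 → 2-byte form CA 81 at offsets 0–1.
U+1F69A → 4-byte form F0 9F 9A 9A at offsets 2–5.
U+A6C3C → 4-byte form F2 A6 B0 BC at offsets 6–9.
U+05D3 → 2-byte form D7 93 at offsets 10–11.
U+1F3C2 → 4-byte form F0 9F 8F 82 at offsets 12–15.
Offset 13 falls in char 5's range; it's byte 2 of F0 9F 8F 82 = 0x9F.

0x9F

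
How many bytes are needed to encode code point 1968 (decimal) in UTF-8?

U+07B0 = 0x7B0. UTF-8 uses 1 byte below 0x80, 2 below 0x800, 3 below 0x10000, 4 up to 0x10FFFF. 0x7B0 is in U+0080–U+07FF → 2 bytes.

2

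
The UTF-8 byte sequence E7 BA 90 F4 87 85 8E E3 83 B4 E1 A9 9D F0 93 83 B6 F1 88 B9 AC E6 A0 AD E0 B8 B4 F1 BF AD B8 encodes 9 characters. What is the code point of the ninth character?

Offset 0: leading byte 0xE7 = 11100111 → 3-byte char #1 = E7 BA 90.
Offset 3: leading byte 0xF4 = 11110100 → 4-byte char #2 = F4 87 85 8E.
Offset 7: leading byte 0xE3 = 11100011 → 3-byte char #3 = E3 83 B4.
Offset 10: leading byte 0xE1 = 11100001 → 3-byte char #4 = E1 A9 9D.
Offset 13: leading byte 0xF0 = 11110000 → 4-byte char #5 = F0 93 83 B6.
Offset 17: leading byte 0xF1 = 11110001 → 4-byte char #6 = F1 88 B9 AC.
Offset 21: leading byte 0xE6 = 11100110 → 3-byte char #7 = E6 A0 AD.
Offset 24: leading byte 0xE0 = 11100000 → 3-byte char #8 = E0 B8 B4.
Offset 27: leading byte 0xF1 = 11110001 → 4-byte char #9 = F1 BF AD B8.
Leading byte 0xF1 = 11110001 matches 11110xxx → 4-byte sequence.
Byte 1: 0xF1 = 11110001, payload 001 (3 bits).
Byte 2: 0xBF = 10111111 (10xxxxxx ✓), payload 111111.
Byte 3: 0xAD = 10101101 (10xxxxxx ✓), payload 101101.
Byte 4: 0xB8 = 10111000 (10xxxxxx ✓), payload 111000.
Concatenate: 001111111101101111000 = 0x7FB78 (21 bits → U+7FB78).

U+7FB78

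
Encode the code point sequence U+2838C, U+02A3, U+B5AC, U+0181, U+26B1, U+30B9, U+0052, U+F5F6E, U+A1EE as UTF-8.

U+2838C: 4-byte form → F0 A8 8E 8C.
U+02A3: 2-byte form → CA A3.
U+B5AC: 3-byte form → EB 96 AC.
U+0181: 2-byte form → C6 81.
U+26B1: 3-byte form → E2 9A B1.
U+30B9: 3-byte form → E3 82 B9.
U+0052: 1-byte form → 52.
U+F5F6E: 4-byte form → F3 B5 BD AE.
U+A1EE: 3-byte form → EA 87 AE.
Concatenated (25 bytes): F0 A8 8E 8C CA A3 EB 96 AC C6 81 E2 9A B1 E3 82 B9 52 F3 B5 BD AE EA 87 AE.

F0 A8 8E 8C CA A3 EB 96 AC C6 81 E2 9A B1 E3 82 B9 52 F3 B5 BD AE EA 87 AE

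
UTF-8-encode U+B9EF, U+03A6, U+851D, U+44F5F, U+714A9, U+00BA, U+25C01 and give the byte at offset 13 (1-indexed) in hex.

1-indexed offset 13 is 0-indexed offset 12.
U+B9EF → 3-byte form EB A7 AF at offsets 0–2.
U+03A6 → 2-byte form CE A6 at offsets 3–4.
U+851D → 3-byte form E8 94 9D at offsets 5–7.
U+44F5F → 4-byte form F1 84 BD 9F at offsets 8–11.
U+714A9 → 4-byte form F1 B1 92 A9 at offsets 12–15.
Offset 12 falls in char 5's range; it's byte 1 of F1 B1 92 A9 = 0xF1.

0xF1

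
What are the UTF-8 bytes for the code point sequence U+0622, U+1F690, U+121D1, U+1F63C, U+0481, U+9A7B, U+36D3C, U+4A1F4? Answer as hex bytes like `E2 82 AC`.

D8 A2 F0 9F 9A 90 F0 92 87 91 F0 9F 98 BC D2 81 E9 A9 BB F0 B6 B4 BC F1 8A 87 B4

U+0622: 2-byte form → D8 A2.
U+1F690: 4-byte form → F0 9F 9A 90.
U+121D1: 4-byte form → F0 92 87 91.
U+1F63C: 4-byte form → F0 9F 98 BC.
U+0481: 2-byte form → D2 81.
U+9A7B: 3-byte form → E9 A9 BB.
U+36D3C: 4-byte form → F0 B6 B4 BC.
U+4A1F4: 4-byte form → F1 8A 87 B4.
Concatenated (27 bytes): D8 A2 F0 9F 9A 90 F0 92 87 91 F0 9F 98 BC D2 81 E9 A9 BB F0 B6 B4 BC F1 8A 87 B4.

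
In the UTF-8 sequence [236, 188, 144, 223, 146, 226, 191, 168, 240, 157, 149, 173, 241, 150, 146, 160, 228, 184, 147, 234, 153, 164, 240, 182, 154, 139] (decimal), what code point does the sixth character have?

Offset 0: leading byte 0xEC = 11101100 → 3-byte char #1 = EC BC 90.
Offset 3: leading byte 0xDF = 11011111 → 2-byte char #2 = DF 92.
Offset 5: leading byte 0xE2 = 11100010 → 3-byte char #3 = E2 BF A8.
Offset 8: leading byte 0xF0 = 11110000 → 4-byte char #4 = F0 9D 95 AD.
Offset 12: leading byte 0xF1 = 11110001 → 4-byte char #5 = F1 96 92 A0.
Offset 16: leading byte 0xE4 = 11100100 → 3-byte char #6 = E4 B8 93.
Leading byte 0xE4 = 11100100 matches 1110xxxx → 3-byte sequence.
Byte 1: 0xE4 = 11100100, payload 0100 (4 bits).
Byte 2: 0xB8 = 10111000 (10xxxxxx ✓), payload 111000.
Byte 3: 0x93 = 10010011 (10xxxxxx ✓), payload 010011.
Concatenate: 0100111000010011 = 0x4E13 (16 bits → U+4E13).

U+4E13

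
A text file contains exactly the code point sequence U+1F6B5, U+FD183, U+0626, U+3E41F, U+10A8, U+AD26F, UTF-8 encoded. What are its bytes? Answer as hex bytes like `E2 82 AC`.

U+1F6B5: 4-byte form → F0 9F 9A B5.
U+FD183: 4-byte form → F3 BD 86 83.
U+0626: 2-byte form → D8 A6.
U+3E41F: 4-byte form → F0 BE 90 9F.
U+10A8: 3-byte form → E1 82 A8.
U+AD26F: 4-byte form → F2 AD 89 AF.
Concatenated (21 bytes): F0 9F 9A B5 F3 BD 86 83 D8 A6 F0 BE 90 9F E1 82 A8 F2 AD 89 AF.

F0 9F 9A B5 F3 BD 86 83 D8 A6 F0 BE 90 9F E1 82 A8 F2 AD 89 AF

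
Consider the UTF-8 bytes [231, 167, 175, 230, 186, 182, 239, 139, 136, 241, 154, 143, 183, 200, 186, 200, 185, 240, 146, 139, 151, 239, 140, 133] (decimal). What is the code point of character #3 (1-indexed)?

Offset 0: leading byte 0xE7 = 11100111 → 3-byte char #1 = E7 A7 AF.
Offset 3: leading byte 0xE6 = 11100110 → 3-byte char #2 = E6 BA B6.
Offset 6: leading byte 0xEF = 11101111 → 3-byte char #3 = EF 8B 88.
Leading byte 0xEF = 11101111 matches 1110xxxx → 3-byte sequence.
Byte 1: 0xEF = 11101111, payload 1111 (4 bits).
Byte 2: 0x8B = 10001011 (10xxxxxx ✓), payload 001011.
Byte 3: 0x88 = 10001000 (10xxxxxx ✓), payload 001000.
Concatenate: 1111001011001000 = 0xF2C8 (16 bits → U+F2C8).

U+F2C8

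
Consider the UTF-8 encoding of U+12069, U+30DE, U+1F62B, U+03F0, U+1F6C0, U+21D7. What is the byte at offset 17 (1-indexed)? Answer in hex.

0x80

1-indexed offset 17 is 0-indexed offset 16.
U+12069 → 4-byte form F0 92 81 A9 at offsets 0–3.
U+30DE → 3-byte form E3 83 9E at offsets 4–6.
U+1F62B → 4-byte form F0 9F 98 AB at offsets 7–10.
U+03F0 → 2-byte form CF B0 at offsets 11–12.
U+1F6C0 → 4-byte form F0 9F 9B 80 at offsets 13–16.
Offset 16 falls in char 5's range; it's byte 4 of F0 9F 9B 80 = 0x80.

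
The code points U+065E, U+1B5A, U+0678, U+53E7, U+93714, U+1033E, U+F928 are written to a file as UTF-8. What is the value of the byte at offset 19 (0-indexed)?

0xA4

U+065E → 2-byte form D9 9E at offsets 0–1.
U+1B5A → 3-byte form E1 AD 9A at offsets 2–4.
U+0678 → 2-byte form D9 B8 at offsets 5–6.
U+53E7 → 3-byte form E5 8F A7 at offsets 7–9.
U+93714 → 4-byte form F2 93 9C 94 at offsets 10–13.
U+1033E → 4-byte form F0 90 8C BE at offsets 14–17.
U+F928 → 3-byte form EF A4 A8 at offsets 18–20.
Offset 19 falls in char 7's range; it's byte 2 of EF A4 A8 = 0xA4.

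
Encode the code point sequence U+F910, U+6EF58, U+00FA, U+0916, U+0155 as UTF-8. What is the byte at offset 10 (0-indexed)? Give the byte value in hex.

0xA4

U+F910 → 3-byte form EF A4 90 at offsets 0–2.
U+6EF58 → 4-byte form F1 AE BD 98 at offsets 3–6.
U+00FA → 2-byte form C3 BA at offsets 7–8.
U+0916 → 3-byte form E0 A4 96 at offsets 9–11.
Offset 10 falls in char 4's range; it's byte 2 of E0 A4 96 = 0xA4.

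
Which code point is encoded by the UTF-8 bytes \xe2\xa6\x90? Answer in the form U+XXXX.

U+2990

Leading byte 0xE2 = 11100010 matches 1110xxxx → 3-byte sequence.
Byte 1: 0xE2 = 11100010, payload 0010 (4 bits).
Byte 2: 0xA6 = 10100110 (10xxxxxx ✓), payload 100110.
Byte 3: 0x90 = 10010000 (10xxxxxx ✓), payload 010000.
Concatenate: 0010100110010000 = 0x2990 (16 bits → U+2990).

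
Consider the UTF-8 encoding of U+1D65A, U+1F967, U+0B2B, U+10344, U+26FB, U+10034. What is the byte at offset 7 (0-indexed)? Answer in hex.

U+1D65A → 4-byte form F0 9D 99 9A at offsets 0–3.
U+1F967 → 4-byte form F0 9F A5 A7 at offsets 4–7.
Offset 7 falls in char 2's range; it's byte 4 of F0 9F A5 A7 = 0xA7.

0xA7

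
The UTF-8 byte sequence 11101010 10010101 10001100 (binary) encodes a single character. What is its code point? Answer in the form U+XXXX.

Leading byte 0xEA = 11101010 matches 1110xxxx → 3-byte sequence.
Byte 1: 0xEA = 11101010, payload 1010 (4 bits).
Byte 2: 0x95 = 10010101 (10xxxxxx ✓), payload 010101.
Byte 3: 0x8C = 10001100 (10xxxxxx ✓), payload 001100.
Concatenate: 1010010101001100 = 0xA54C (16 bits → U+A54C).

U+A54C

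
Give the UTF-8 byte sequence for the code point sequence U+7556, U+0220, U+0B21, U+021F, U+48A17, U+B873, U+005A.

E7 95 96 C8 A0 E0 AC A1 C8 9F F1 88 A8 97 EB A1 B3 5A

U+7556: 3-byte form → E7 95 96.
U+0220: 2-byte form → C8 A0.
U+0B21: 3-byte form → E0 AC A1.
U+021F: 2-byte form → C8 9F.
U+48A17: 4-byte form → F1 88 A8 97.
U+B873: 3-byte form → EB A1 B3.
U+005A: 1-byte form → 5A.
Concatenated (18 bytes): E7 95 96 C8 A0 E0 AC A1 C8 9F F1 88 A8 97 EB A1 B3 5A.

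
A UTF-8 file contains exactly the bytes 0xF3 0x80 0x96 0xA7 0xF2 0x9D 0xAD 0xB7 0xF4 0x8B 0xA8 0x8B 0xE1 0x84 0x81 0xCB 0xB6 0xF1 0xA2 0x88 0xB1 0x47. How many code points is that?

7

Byte at offset 0: 0xF3 = 11110011 → 4-byte char (#1). Advance 4.
Byte at offset 4: 0xF2 = 11110010 → 4-byte char (#2). Advance 4.
Byte at offset 8: 0xF4 = 11110100 → 4-byte char (#3). Advance 4.
Byte at offset 12: 0xE1 = 11100001 → 3-byte char (#4). Advance 3.
Byte at offset 15: 0xCB = 11001011 → 2-byte char (#5). Advance 2.
Byte at offset 17: 0xF1 = 11110001 → 4-byte char (#6). Advance 4.
Byte at offset 21: 0x47 = 01000111 → 1-byte char (#7). Advance 1.
Reached end at offset 22 after 7 code points.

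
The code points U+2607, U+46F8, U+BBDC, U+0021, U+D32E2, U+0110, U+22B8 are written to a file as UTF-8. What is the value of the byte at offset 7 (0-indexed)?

0xAF

U+2607 → 3-byte form E2 98 87 at offsets 0–2.
U+46F8 → 3-byte form E4 9B B8 at offsets 3–5.
U+BBDC → 3-byte form EB AF 9C at offsets 6–8.
Offset 7 falls in char 3's range; it's byte 2 of EB AF 9C = 0xAF.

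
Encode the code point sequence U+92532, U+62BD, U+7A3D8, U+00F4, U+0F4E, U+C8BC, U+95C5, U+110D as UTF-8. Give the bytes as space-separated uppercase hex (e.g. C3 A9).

F2 92 94 B2 E6 8A BD F1 BA 8F 98 C3 B4 E0 BD 8E EC A2 BC E9 97 85 E1 84 8D

U+92532: 4-byte form → F2 92 94 B2.
U+62BD: 3-byte form → E6 8A BD.
U+7A3D8: 4-byte form → F1 BA 8F 98.
U+00F4: 2-byte form → C3 B4.
U+0F4E: 3-byte form → E0 BD 8E.
U+C8BC: 3-byte form → EC A2 BC.
U+95C5: 3-byte form → E9 97 85.
U+110D: 3-byte form → E1 84 8D.
Concatenated (25 bytes): F2 92 94 B2 E6 8A BD F1 BA 8F 98 C3 B4 E0 BD 8E EC A2 BC E9 97 85 E1 84 8D.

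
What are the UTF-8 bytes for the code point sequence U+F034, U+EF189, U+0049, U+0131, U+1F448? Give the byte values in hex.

U+F034: 3-byte form → EF 80 B4.
U+EF189: 4-byte form → F3 AF 86 89.
U+0049: 1-byte form → 49.
U+0131: 2-byte form → C4 B1.
U+1F448: 4-byte form → F0 9F 91 88.
Concatenated (14 bytes): EF 80 B4 F3 AF 86 89 49 C4 B1 F0 9F 91 88.

EF 80 B4 F3 AF 86 89 49 C4 B1 F0 9F 91 88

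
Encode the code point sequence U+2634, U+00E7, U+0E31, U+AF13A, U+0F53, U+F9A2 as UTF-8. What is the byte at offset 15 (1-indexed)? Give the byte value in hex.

0x93

1-indexed offset 15 is 0-indexed offset 14.
U+2634 → 3-byte form E2 98 B4 at offsets 0–2.
U+00E7 → 2-byte form C3 A7 at offsets 3–4.
U+0E31 → 3-byte form E0 B8 B1 at offsets 5–7.
U+AF13A → 4-byte form F2 AF 84 BA at offsets 8–11.
U+0F53 → 3-byte form E0 BD 93 at offsets 12–14.
Offset 14 falls in char 5's range; it's byte 3 of E0 BD 93 = 0x93.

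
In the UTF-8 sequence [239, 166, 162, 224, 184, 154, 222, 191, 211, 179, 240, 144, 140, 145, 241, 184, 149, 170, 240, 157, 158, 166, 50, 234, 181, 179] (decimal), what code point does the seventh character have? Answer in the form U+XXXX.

U+1D7A6

Offset 0: leading byte 0xEF = 11101111 → 3-byte char #1 = EF A6 A2.
Offset 3: leading byte 0xE0 = 11100000 → 3-byte char #2 = E0 B8 9A.
Offset 6: leading byte 0xDE = 11011110 → 2-byte char #3 = DE BF.
Offset 8: leading byte 0xD3 = 11010011 → 2-byte char #4 = D3 B3.
Offset 10: leading byte 0xF0 = 11110000 → 4-byte char #5 = F0 90 8C 91.
Offset 14: leading byte 0xF1 = 11110001 → 4-byte char #6 = F1 B8 95 AA.
Offset 18: leading byte 0xF0 = 11110000 → 4-byte char #7 = F0 9D 9E A6.
Leading byte 0xF0 = 11110000 matches 11110xxx → 4-byte sequence.
Byte 1: 0xF0 = 11110000, payload 000 (3 bits).
Byte 2: 0x9D = 10011101 (10xxxxxx ✓), payload 011101.
Byte 3: 0x9E = 10011110 (10xxxxxx ✓), payload 011110.
Byte 4: 0xA6 = 10100110 (10xxxxxx ✓), payload 100110.
Concatenate: 000011101011110100110 = 0x1D7A6 (21 bits → U+1D7A6).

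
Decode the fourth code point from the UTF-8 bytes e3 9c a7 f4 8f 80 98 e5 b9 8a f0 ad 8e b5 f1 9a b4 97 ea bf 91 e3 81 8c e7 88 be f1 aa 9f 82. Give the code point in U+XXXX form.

U+2D3B5

Offset 0: leading byte 0xE3 = 11100011 → 3-byte char #1 = E3 9C A7.
Offset 3: leading byte 0xF4 = 11110100 → 4-byte char #2 = F4 8F 80 98.
Offset 7: leading byte 0xE5 = 11100101 → 3-byte char #3 = E5 B9 8A.
Offset 10: leading byte 0xF0 = 11110000 → 4-byte char #4 = F0 AD 8E B5.
Leading byte 0xF0 = 11110000 matches 11110xxx → 4-byte sequence.
Byte 1: 0xF0 = 11110000, payload 000 (3 bits).
Byte 2: 0xAD = 10101101 (10xxxxxx ✓), payload 101101.
Byte 3: 0x8E = 10001110 (10xxxxxx ✓), payload 001110.
Byte 4: 0xB5 = 10110101 (10xxxxxx ✓), payload 110101.
Concatenate: 000101101001110110101 = 0x2D3B5 (21 bits → U+2D3B5).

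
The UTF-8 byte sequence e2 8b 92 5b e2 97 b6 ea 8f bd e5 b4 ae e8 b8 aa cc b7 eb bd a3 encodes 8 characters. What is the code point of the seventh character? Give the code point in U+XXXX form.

U+0337

Offset 0: leading byte 0xE2 = 11100010 → 3-byte char #1 = E2 8B 92.
Offset 3: leading byte 0x5B = 01011011 → 1-byte char #2 = 5B.
Offset 4: leading byte 0xE2 = 11100010 → 3-byte char #3 = E2 97 B6.
Offset 7: leading byte 0xEA = 11101010 → 3-byte char #4 = EA 8F BD.
Offset 10: leading byte 0xE5 = 11100101 → 3-byte char #5 = E5 B4 AE.
Offset 13: leading byte 0xE8 = 11101000 → 3-byte char #6 = E8 B8 AA.
Offset 16: leading byte 0xCC = 11001100 → 2-byte char #7 = CC B7.
Leading byte 0xCC = 11001100 matches 110xxxxx → 2-byte sequence.
Byte 1: 0xCC = 11001100, payload 01100 (5 bits).
Byte 2: 0xB7 = 10110111 (10xxxxxx ✓), payload 110111.
Concatenate: 01100110111 = 0x337 (11 bits → U+0337).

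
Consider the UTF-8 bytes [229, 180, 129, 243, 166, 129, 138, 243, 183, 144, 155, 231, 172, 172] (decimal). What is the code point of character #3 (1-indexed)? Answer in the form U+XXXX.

U+F741B

Offset 0: leading byte 0xE5 = 11100101 → 3-byte char #1 = E5 B4 81.
Offset 3: leading byte 0xF3 = 11110011 → 4-byte char #2 = F3 A6 81 8A.
Offset 7: leading byte 0xF3 = 11110011 → 4-byte char #3 = F3 B7 90 9B.
Leading byte 0xF3 = 11110011 matches 11110xxx → 4-byte sequence.
Byte 1: 0xF3 = 11110011, payload 011 (3 bits).
Byte 2: 0xB7 = 10110111 (10xxxxxx ✓), payload 110111.
Byte 3: 0x90 = 10010000 (10xxxxxx ✓), payload 010000.
Byte 4: 0x9B = 10011011 (10xxxxxx ✓), payload 011011.
Concatenate: 011110111010000011011 = 0xF741B (21 bits → U+F741B).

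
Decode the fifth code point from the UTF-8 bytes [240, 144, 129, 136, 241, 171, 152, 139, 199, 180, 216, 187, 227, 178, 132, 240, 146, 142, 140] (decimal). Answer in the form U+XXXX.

Offset 0: leading byte 0xF0 = 11110000 → 4-byte char #1 = F0 90 81 88.
Offset 4: leading byte 0xF1 = 11110001 → 4-byte char #2 = F1 AB 98 8B.
Offset 8: leading byte 0xC7 = 11000111 → 2-byte char #3 = C7 B4.
Offset 10: leading byte 0xD8 = 11011000 → 2-byte char #4 = D8 BB.
Offset 12: leading byte 0xE3 = 11100011 → 3-byte char #5 = E3 B2 84.
Leading byte 0xE3 = 11100011 matches 1110xxxx → 3-byte sequence.
Byte 1: 0xE3 = 11100011, payload 0011 (4 bits).
Byte 2: 0xB2 = 10110010 (10xxxxxx ✓), payload 110010.
Byte 3: 0x84 = 10000100 (10xxxxxx ✓), payload 000100.
Concatenate: 0011110010000100 = 0x3C84 (16 bits → U+3C84).

U+3C84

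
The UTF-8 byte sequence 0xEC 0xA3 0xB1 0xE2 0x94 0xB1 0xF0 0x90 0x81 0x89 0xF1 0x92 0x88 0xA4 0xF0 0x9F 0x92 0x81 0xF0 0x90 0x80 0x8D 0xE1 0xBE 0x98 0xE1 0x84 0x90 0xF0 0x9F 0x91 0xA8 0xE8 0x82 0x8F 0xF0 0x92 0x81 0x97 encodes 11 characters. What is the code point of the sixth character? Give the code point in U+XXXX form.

Offset 0: leading byte 0xEC = 11101100 → 3-byte char #1 = EC A3 B1.
Offset 3: leading byte 0xE2 = 11100010 → 3-byte char #2 = E2 94 B1.
Offset 6: leading byte 0xF0 = 11110000 → 4-byte char #3 = F0 90 81 89.
Offset 10: leading byte 0xF1 = 11110001 → 4-byte char #4 = F1 92 88 A4.
Offset 14: leading byte 0xF0 = 11110000 → 4-byte char #5 = F0 9F 92 81.
Offset 18: leading byte 0xF0 = 11110000 → 4-byte char #6 = F0 90 80 8D.
Leading byte 0xF0 = 11110000 matches 11110xxx → 4-byte sequence.
Byte 1: 0xF0 = 11110000, payload 000 (3 bits).
Byte 2: 0x90 = 10010000 (10xxxxxx ✓), payload 010000.
Byte 3: 0x80 = 10000000 (10xxxxxx ✓), payload 000000.
Byte 4: 0x8D = 10001101 (10xxxxxx ✓), payload 001101.
Concatenate: 000010000000000001101 = 0x1000D (21 bits → U+1000D).

U+1000D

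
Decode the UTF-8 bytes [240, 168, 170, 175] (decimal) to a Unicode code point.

U+28AAF

Leading byte 0xF0 = 11110000 matches 11110xxx → 4-byte sequence.
Byte 1: 0xF0 = 11110000, payload 000 (3 bits).
Byte 2: 0xA8 = 10101000 (10xxxxxx ✓), payload 101000.
Byte 3: 0xAA = 10101010 (10xxxxxx ✓), payload 101010.
Byte 4: 0xAF = 10101111 (10xxxxxx ✓), payload 101111.
Concatenate: 000101000101010101111 = 0x28AAF (21 bits → U+28AAF).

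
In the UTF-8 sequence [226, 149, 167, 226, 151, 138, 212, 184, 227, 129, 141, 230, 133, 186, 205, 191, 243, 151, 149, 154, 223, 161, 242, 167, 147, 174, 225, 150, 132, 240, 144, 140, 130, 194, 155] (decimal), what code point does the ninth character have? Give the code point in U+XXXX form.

Offset 0: leading byte 0xE2 = 11100010 → 3-byte char #1 = E2 95 A7.
Offset 3: leading byte 0xE2 = 11100010 → 3-byte char #2 = E2 97 8A.
Offset 6: leading byte 0xD4 = 11010100 → 2-byte char #3 = D4 B8.
Offset 8: leading byte 0xE3 = 11100011 → 3-byte char #4 = E3 81 8D.
Offset 11: leading byte 0xE6 = 11100110 → 3-byte char #5 = E6 85 BA.
Offset 14: leading byte 0xCD = 11001101 → 2-byte char #6 = CD BF.
Offset 16: leading byte 0xF3 = 11110011 → 4-byte char #7 = F3 97 95 9A.
Offset 20: leading byte 0xDF = 11011111 → 2-byte char #8 = DF A1.
Offset 22: leading byte 0xF2 = 11110010 → 4-byte char #9 = F2 A7 93 AE.
Leading byte 0xF2 = 11110010 matches 11110xxx → 4-byte sequence.
Byte 1: 0xF2 = 11110010, payload 010 (3 bits).
Byte 2: 0xA7 = 10100111 (10xxxxxx ✓), payload 100111.
Byte 3: 0x93 = 10010011 (10xxxxxx ✓), payload 010011.
Byte 4: 0xAE = 10101110 (10xxxxxx ✓), payload 101110.
Concatenate: 010100111010011101110 = 0xA74EE (21 bits → U+A74EE).

U+A74EE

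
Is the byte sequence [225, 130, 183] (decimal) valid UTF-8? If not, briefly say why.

Leading byte 0xE1 = 11100001 → 3-byte form.
Continuation bytes 0x82=10000010, 0xB7=10110111 all match 10xxxxxx.
Decoded value 0x10B7 is ≥ 0x800 (shortest form) and not a surrogate.

valid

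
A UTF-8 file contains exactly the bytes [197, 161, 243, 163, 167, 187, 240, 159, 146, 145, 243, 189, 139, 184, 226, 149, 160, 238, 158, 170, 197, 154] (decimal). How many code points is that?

7

Byte at offset 0: 0xC5 = 11000101 → 2-byte char (#1). Advance 2.
Byte at offset 2: 0xF3 = 11110011 → 4-byte char (#2). Advance 4.
Byte at offset 6: 0xF0 = 11110000 → 4-byte char (#3). Advance 4.
Byte at offset 10: 0xF3 = 11110011 → 4-byte char (#4). Advance 4.
Byte at offset 14: 0xE2 = 11100010 → 3-byte char (#5). Advance 3.
Byte at offset 17: 0xEE = 11101110 → 3-byte char (#6). Advance 3.
Byte at offset 20: 0xC5 = 11000101 → 2-byte char (#7). Advance 2.
Reached end at offset 22 after 7 code points.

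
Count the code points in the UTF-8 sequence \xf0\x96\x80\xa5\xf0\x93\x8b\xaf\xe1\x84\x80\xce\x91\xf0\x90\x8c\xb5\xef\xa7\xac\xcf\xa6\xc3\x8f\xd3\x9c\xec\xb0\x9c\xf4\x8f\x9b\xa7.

Byte at offset 0: 0xF0 = 11110000 → 4-byte char (#1). Advance 4.
Byte at offset 4: 0xF0 = 11110000 → 4-byte char (#2). Advance 4.
Byte at offset 8: 0xE1 = 11100001 → 3-byte char (#3). Advance 3.
Byte at offset 11: 0xCE = 11001110 → 2-byte char (#4). Advance 2.
Byte at offset 13: 0xF0 = 11110000 → 4-byte char (#5). Advance 4.
Byte at offset 17: 0xEF = 11101111 → 3-byte char (#6). Advance 3.
Byte at offset 20: 0xCF = 11001111 → 2-byte char (#7). Advance 2.
Byte at offset 22: 0xC3 = 11000011 → 2-byte char (#8). Advance 2.
Byte at offset 24: 0xD3 = 11010011 → 2-byte char (#9). Advance 2.
Byte at offset 26: 0xEC = 11101100 → 3-byte char (#10). Advance 3.
Byte at offset 29: 0xF4 = 11110100 → 4-byte char (#11). Advance 4.
Reached end at offset 33 after 11 code points.

11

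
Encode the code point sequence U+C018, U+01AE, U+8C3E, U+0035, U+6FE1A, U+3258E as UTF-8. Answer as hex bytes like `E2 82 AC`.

U+C018: 3-byte form → EC 80 98.
U+01AE: 2-byte form → C6 AE.
U+8C3E: 3-byte form → E8 B0 BE.
U+0035: 1-byte form → 35.
U+6FE1A: 4-byte form → F1 AF B8 9A.
U+3258E: 4-byte form → F0 B2 96 8E.
Concatenated (17 bytes): EC 80 98 C6 AE E8 B0 BE 35 F1 AF B8 9A F0 B2 96 8E.

EC 80 98 C6 AE E8 B0 BE 35 F1 AF B8 9A F0 B2 96 8E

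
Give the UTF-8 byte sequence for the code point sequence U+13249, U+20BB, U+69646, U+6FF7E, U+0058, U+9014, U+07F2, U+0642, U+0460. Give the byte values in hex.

F0 93 89 89 E2 82 BB F1 A9 99 86 F1 AF BD BE 58 E9 80 94 DF B2 D9 82 D1 A0

U+13249: 4-byte form → F0 93 89 89.
U+20BB: 3-byte form → E2 82 BB.
U+69646: 4-byte form → F1 A9 99 86.
U+6FF7E: 4-byte form → F1 AF BD BE.
U+0058: 1-byte form → 58.
U+9014: 3-byte form → E9 80 94.
U+07F2: 2-byte form → DF B2.
U+0642: 2-byte form → D9 82.
U+0460: 2-byte form → D1 A0.
Concatenated (25 bytes): F0 93 89 89 E2 82 BB F1 A9 99 86 F1 AF BD BE 58 E9 80 94 DF B2 D9 82 D1 A0.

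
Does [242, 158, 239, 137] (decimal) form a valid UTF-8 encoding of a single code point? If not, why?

Leading byte 0xF2 = 11110010 → 4-byte form.
Byte 3 is 0xEF = 11101111, which is not 10xxxxxx — expected a continuation byte.

invalid (non-continuation byte where continuation expected)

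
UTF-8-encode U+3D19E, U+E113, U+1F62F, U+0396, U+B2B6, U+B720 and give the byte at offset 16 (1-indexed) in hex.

0xB6

1-indexed offset 16 is 0-indexed offset 15.
U+3D19E → 4-byte form F0 BD 86 9E at offsets 0–3.
U+E113 → 3-byte form EE 84 93 at offsets 4–6.
U+1F62F → 4-byte form F0 9F 98 AF at offsets 7–10.
U+0396 → 2-byte form CE 96 at offsets 11–12.
U+B2B6 → 3-byte form EB 8A B6 at offsets 13–15.
Offset 15 falls in char 5's range; it's byte 3 of EB 8A B6 = 0xB6.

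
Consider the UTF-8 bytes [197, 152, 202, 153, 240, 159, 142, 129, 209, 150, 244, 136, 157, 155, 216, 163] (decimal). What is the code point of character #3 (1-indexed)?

U+1F381

Offset 0: leading byte 0xC5 = 11000101 → 2-byte char #1 = C5 98.
Offset 2: leading byte 0xCA = 11001010 → 2-byte char #2 = CA 99.
Offset 4: leading byte 0xF0 = 11110000 → 4-byte char #3 = F0 9F 8E 81.
Leading byte 0xF0 = 11110000 matches 11110xxx → 4-byte sequence.
Byte 1: 0xF0 = 11110000, payload 000 (3 bits).
Byte 2: 0x9F = 10011111 (10xxxxxx ✓), payload 011111.
Byte 3: 0x8E = 10001110 (10xxxxxx ✓), payload 001110.
Byte 4: 0x81 = 10000001 (10xxxxxx ✓), payload 000001.
Concatenate: 000011111001110000001 = 0x1F381 (21 bits → U+1F381).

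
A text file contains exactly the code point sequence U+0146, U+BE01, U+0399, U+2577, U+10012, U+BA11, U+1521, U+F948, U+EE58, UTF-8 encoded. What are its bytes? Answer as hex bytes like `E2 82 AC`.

C5 86 EB B8 81 CE 99 E2 95 B7 F0 90 80 92 EB A8 91 E1 94 A1 EF A5 88 EE B9 98

U+0146: 2-byte form → C5 86.
U+BE01: 3-byte form → EB B8 81.
U+0399: 2-byte form → CE 99.
U+2577: 3-byte form → E2 95 B7.
U+10012: 4-byte form → F0 90 80 92.
U+BA11: 3-byte form → EB A8 91.
U+1521: 3-byte form → E1 94 A1.
U+F948: 3-byte form → EF A5 88.
U+EE58: 3-byte form → EE B9 98.
Concatenated (26 bytes): C5 86 EB B8 81 CE 99 E2 95 B7 F0 90 80 92 EB A8 91 E1 94 A1 EF A5 88 EE B9 98.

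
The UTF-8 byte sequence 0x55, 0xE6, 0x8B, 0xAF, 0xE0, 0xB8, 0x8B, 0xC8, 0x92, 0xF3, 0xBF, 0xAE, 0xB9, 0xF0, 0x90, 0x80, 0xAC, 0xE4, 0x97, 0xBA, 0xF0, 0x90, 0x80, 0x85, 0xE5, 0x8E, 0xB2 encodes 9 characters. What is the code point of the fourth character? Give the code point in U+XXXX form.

Offset 0: leading byte 0x55 = 01010101 → 1-byte char #1 = 55.
Offset 1: leading byte 0xE6 = 11100110 → 3-byte char #2 = E6 8B AF.
Offset 4: leading byte 0xE0 = 11100000 → 3-byte char #3 = E0 B8 8B.
Offset 7: leading byte 0xC8 = 11001000 → 2-byte char #4 = C8 92.
Leading byte 0xC8 = 11001000 matches 110xxxxx → 2-byte sequence.
Byte 1: 0xC8 = 11001000, payload 01000 (5 bits).
Byte 2: 0x92 = 10010010 (10xxxxxx ✓), payload 010010.
Concatenate: 01000010010 = 0x212 (11 bits → U+0212).

U+0212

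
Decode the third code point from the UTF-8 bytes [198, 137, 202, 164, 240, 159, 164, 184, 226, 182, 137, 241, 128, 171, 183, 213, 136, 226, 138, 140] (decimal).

Offset 0: leading byte 0xC6 = 11000110 → 2-byte char #1 = C6 89.
Offset 2: leading byte 0xCA = 11001010 → 2-byte char #2 = CA A4.
Offset 4: leading byte 0xF0 = 11110000 → 4-byte char #3 = F0 9F A4 B8.
Leading byte 0xF0 = 11110000 matches 11110xxx → 4-byte sequence.
Byte 1: 0xF0 = 11110000, payload 000 (3 bits).
Byte 2: 0x9F = 10011111 (10xxxxxx ✓), payload 011111.
Byte 3: 0xA4 = 10100100 (10xxxxxx ✓), payload 100100.
Byte 4: 0xB8 = 10111000 (10xxxxxx ✓), payload 111000.
Concatenate: 000011111100100111000 = 0x1F938 (21 bits → U+1F938).

U+1F938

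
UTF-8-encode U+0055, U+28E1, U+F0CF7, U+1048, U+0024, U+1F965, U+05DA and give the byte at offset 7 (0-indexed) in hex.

U+0055 → 1-byte form 55 at offsets 0–0.
U+28E1 → 3-byte form E2 A3 A1 at offsets 1–3.
U+F0CF7 → 4-byte form F3 B0 B3 B7 at offsets 4–7.
Offset 7 falls in char 3's range; it's byte 4 of F3 B0 B3 B7 = 0xB7.

0xB7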